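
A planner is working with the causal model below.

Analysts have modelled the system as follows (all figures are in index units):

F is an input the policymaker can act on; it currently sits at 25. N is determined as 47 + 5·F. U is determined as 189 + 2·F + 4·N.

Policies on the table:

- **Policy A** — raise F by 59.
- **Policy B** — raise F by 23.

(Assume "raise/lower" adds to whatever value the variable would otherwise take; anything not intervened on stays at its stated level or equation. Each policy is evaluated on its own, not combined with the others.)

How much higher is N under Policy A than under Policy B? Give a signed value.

Policy A (F + 59):
  F = 25 + 59 = 84
  N = 47 + 5·84 = 467
Policy B (F + 23):
  F = 25 + 23 = 48
  N = 47 + 5·48 = 287
N: 467 − 287 = 180

180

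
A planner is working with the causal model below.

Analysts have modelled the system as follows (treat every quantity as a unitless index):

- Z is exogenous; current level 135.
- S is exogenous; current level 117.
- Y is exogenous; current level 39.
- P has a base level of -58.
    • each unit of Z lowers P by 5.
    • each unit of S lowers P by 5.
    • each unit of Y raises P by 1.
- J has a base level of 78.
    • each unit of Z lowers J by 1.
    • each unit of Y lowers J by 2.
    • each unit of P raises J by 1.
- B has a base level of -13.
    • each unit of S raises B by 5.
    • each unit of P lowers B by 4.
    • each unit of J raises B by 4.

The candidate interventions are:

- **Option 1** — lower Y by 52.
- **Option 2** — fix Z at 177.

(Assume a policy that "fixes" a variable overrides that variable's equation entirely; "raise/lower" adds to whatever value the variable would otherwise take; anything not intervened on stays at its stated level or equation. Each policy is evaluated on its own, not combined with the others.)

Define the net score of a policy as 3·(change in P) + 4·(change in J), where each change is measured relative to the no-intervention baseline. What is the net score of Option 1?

Baseline:
  Z = 135
  S = 117
  Y = 39
  P = -58 − 5·135 − 5·117 + 39 = -1279
  J = 78 − 135 − 2·39 + (-1279) = -1414
Option 1 (Y − 52):
  Z = 135
  S = 117
  Y = 39 − 52 = -13
  P = -58 − 5·135 − 5·117 + (-13) = -1331
  J = 78 − 135 − 2·(-13) + (-1331) = -1362
ΔP = -1331 − (-1279) = -52; ΔJ = -1362 − (-1414) = 52
Score = 3·(-52) + 4·52 = 52

52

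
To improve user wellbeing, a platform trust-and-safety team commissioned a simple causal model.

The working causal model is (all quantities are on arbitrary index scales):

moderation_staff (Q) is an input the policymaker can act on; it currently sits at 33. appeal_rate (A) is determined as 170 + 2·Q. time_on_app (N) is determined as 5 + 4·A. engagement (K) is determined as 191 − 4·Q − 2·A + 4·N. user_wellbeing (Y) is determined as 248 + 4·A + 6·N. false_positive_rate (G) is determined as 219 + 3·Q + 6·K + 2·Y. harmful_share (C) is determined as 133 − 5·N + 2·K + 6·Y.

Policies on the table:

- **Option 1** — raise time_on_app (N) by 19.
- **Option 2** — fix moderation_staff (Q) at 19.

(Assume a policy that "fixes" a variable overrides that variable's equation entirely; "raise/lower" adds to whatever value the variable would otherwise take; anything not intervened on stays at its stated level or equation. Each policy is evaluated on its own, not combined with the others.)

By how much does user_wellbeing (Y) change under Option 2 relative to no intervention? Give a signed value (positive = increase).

Baseline:
  Q = 33
  A = 170 + 2·33 = 236
  N = 5 + 4·236 = 949
  Y = 248 + 4·236 + 6·949 = 6886
Option 2 (Q := 19):
  Q = 19
  A = 170 + 2·19 = 208
  N = 5 + 4·208 = 837
  Y = 248 + 4·208 + 6·837 = 6102
Change in Y: 6102 − 6886 = -784

-784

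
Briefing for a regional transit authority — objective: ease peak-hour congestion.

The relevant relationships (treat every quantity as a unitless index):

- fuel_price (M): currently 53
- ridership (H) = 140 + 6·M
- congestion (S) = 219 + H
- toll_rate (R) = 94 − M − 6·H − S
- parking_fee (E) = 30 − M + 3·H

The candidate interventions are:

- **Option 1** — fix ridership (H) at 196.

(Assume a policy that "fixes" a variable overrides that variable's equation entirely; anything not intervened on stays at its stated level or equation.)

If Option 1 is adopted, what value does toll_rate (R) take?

-1550

Option 1 (H := 196):
  M = 53
  H = 196
  S = 219 + 196 = 415
  R = 94 − 53 − 6·196 − 415 = -1550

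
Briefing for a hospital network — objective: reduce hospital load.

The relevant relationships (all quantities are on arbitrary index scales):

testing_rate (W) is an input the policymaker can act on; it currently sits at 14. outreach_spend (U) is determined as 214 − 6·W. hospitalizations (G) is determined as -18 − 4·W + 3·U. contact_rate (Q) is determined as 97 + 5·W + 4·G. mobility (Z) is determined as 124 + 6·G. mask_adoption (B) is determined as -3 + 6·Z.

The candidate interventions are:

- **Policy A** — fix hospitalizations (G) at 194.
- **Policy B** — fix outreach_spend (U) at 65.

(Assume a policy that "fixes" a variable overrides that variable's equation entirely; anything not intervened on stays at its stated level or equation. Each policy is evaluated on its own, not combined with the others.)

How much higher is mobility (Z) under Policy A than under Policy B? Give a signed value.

Policy A (G := 194):
  W = 14
  U = 214 − 6·14 = 130
  G = 194
  Z = 124 + 6·194 = 1288
Policy B (U := 65):
  W = 14
  U = 65
  G = -18 − 4·14 + 3·65 = 121
  Z = 124 + 6·121 = 850
Z: 1288 − 850 = 438

438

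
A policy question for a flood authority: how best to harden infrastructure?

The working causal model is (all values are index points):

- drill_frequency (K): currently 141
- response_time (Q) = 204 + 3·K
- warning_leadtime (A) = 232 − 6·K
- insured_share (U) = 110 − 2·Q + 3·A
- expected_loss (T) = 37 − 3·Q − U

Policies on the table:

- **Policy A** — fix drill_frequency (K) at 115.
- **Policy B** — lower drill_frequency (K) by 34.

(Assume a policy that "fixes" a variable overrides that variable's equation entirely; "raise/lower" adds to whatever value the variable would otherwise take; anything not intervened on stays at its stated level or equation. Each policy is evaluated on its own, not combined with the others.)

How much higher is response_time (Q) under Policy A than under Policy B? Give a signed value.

24

Policy A (K := 115):
  K = 115
  Q = 204 + 3·115 = 549
Policy B (K − 34):
  K = 141 − 34 = 107
  Q = 204 + 3·107 = 525
Q: 549 − 525 = 24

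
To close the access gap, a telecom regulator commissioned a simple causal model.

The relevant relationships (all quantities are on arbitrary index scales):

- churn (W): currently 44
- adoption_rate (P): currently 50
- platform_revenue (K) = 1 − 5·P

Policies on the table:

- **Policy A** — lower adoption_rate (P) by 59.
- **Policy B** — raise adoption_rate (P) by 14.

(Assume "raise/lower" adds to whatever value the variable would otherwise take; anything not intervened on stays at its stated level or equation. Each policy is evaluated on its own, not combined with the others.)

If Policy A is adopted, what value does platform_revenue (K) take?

Policy A (P − 59):
  P = 50 − 59 = -9
  K = 1 − 5·(-9) = 46

46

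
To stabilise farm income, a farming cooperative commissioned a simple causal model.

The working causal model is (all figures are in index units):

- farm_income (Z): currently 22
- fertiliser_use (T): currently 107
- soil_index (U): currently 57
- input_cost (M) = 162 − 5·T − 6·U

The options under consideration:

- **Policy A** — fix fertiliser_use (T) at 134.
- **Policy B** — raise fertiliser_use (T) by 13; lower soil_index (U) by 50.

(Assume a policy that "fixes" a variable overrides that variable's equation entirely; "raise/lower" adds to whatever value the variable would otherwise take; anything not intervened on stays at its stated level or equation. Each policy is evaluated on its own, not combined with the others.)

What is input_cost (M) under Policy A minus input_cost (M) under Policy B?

Policy A (T := 134):
  T = 134
  U = 57
  M = 162 − 5·134 − 6·57 = -850
Policy B (T + 13, U − 50):
  T = 107 + 13 = 120
  U = 57 − 50 = 7
  M = 162 − 5·120 − 6·7 = -480
M: -850 − (-480) = -370

-370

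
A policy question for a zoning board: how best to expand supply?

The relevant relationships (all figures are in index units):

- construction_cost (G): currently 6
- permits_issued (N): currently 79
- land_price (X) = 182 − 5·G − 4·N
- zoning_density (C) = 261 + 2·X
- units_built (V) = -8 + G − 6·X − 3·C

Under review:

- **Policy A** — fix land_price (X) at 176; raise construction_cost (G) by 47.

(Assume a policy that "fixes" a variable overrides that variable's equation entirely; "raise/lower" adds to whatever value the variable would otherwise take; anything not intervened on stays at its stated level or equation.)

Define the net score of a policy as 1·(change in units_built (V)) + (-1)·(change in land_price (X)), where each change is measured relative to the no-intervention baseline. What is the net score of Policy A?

Baseline:
  G = 6
  N = 79
  X = 182 − 5·6 − 4·79 = -164
  C = 261 + 2·(-164) = -67
  V = -8 + 6 − 6·(-164) − 3·(-67) = 1183
Policy A (X := 176, G + 47):
  G = 6 + 47 = 53
  N = 79
  X = 176
  C = 261 + 2·176 = 613
  V = -8 + 53 − 6·176 − 3·613 = -2850
ΔV = -2850 − 1183 = -4033; ΔX = 176 − (-164) = 340
Score = 1·(-4033) + (-1)·340 = -4373

-4373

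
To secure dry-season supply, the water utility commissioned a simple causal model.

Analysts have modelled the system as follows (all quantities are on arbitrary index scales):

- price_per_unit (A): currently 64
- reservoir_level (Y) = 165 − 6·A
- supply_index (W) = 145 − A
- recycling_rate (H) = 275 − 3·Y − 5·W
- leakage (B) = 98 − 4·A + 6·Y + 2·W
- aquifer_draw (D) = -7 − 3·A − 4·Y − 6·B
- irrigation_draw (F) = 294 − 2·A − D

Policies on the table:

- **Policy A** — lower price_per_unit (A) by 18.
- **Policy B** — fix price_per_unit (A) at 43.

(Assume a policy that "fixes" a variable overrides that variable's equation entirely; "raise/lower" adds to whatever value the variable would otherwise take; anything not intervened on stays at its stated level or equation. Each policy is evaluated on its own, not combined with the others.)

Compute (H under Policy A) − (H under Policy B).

69

Policy A (A − 18):
  A = 64 − 18 = 46
  Y = 165 − 6·46 = -111
  W = 145 − 46 = 99
  H = 275 − 3·(-111) − 5·99 = 113
Policy B (A := 43):
  A = 43
  Y = 165 − 6·43 = -93
  W = 145 − 43 = 102
  H = 275 − 3·(-93) − 5·102 = 44
H: 113 − 44 = 69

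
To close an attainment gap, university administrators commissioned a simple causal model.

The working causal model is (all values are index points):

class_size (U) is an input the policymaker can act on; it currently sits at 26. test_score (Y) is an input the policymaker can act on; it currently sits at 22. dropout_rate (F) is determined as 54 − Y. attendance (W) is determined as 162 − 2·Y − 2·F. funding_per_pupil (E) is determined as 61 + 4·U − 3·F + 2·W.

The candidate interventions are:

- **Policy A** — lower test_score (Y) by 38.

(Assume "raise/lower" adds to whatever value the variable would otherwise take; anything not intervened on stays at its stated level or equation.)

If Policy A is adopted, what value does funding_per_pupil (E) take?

Policy A (Y − 38):
  U = 26
  Y = 22 − 38 = -16
  F = 54 − (-16) = 70
  W = 162 − 2·(-16) − 2·70 = 54
  E = 61 + 4·26 − 3·70 + 2·54 = 63

63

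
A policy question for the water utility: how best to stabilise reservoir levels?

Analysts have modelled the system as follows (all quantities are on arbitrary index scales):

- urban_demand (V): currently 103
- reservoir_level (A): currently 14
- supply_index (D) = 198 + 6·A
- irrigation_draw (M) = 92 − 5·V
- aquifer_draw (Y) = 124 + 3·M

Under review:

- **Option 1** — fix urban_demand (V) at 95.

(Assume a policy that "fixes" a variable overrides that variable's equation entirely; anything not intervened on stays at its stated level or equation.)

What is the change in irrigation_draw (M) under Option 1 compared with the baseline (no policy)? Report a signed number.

40

Baseline:
  V = 103
  M = 92 − 5·103 = -423
Option 1 (V := 95):
  V = 95
  M = 92 − 5·95 = -383
Change in M: -383 − (-423) = 40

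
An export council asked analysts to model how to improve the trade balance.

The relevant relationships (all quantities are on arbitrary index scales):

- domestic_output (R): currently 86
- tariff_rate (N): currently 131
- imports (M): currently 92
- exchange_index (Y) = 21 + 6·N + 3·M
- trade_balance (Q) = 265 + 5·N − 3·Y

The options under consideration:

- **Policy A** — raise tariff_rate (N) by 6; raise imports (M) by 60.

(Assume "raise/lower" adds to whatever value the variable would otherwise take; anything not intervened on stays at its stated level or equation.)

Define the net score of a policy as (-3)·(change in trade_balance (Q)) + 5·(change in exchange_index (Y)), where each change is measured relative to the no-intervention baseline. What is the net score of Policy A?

Baseline:
  N = 131
  M = 92
  Y = 21 + 6·131 + 3·92 = 1083
  Q = 265 + 5·131 − 3·1083 = -2329
Policy A (N + 6, M + 60):
  N = 131 + 6 = 137
  M = 92 + 60 = 152
  Y = 21 + 6·137 + 3·152 = 1299
  Q = 265 + 5·137 − 3·1299 = -2947
ΔQ = -2947 − (-2329) = -618; ΔY = 1299 − 1083 = 216
Score = (-3)·(-618) + 5·216 = 2934

2934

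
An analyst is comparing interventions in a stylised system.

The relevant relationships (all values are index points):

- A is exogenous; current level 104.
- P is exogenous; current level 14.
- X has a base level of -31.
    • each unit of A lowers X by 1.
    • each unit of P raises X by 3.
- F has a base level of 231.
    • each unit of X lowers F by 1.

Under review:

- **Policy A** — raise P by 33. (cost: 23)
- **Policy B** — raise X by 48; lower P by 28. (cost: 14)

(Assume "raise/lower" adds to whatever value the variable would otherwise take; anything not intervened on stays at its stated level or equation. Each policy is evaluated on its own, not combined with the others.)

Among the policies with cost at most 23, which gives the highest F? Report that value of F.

360

Policy A (P + 33):
  A = 104
  P = 14 + 33 = 47
  X = -31 − 104 + 3·47 = 6
  F = 231 − 6 = 225
Policy B (X + 48, P − 28):
  A = 104
  P = 14 − 28 = -14
  X = -31 − 104 + 3·(-14) (+48 from intervention) = -129
  F = 231 − (-129) = 360
Comparing — Policy A: F=225, Policy B: F=360. Highest is 360 (Policy B).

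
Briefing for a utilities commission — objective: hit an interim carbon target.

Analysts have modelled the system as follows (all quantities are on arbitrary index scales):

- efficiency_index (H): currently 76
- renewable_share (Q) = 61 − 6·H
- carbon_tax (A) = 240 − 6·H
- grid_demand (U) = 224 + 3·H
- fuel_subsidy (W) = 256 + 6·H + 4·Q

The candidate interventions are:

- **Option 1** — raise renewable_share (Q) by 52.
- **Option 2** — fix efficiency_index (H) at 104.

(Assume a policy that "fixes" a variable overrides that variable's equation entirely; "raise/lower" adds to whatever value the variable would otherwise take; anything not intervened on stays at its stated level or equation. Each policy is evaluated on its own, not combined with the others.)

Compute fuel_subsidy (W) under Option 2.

-1372

Option 2 (H := 104):
  H = 104
  Q = 61 − 6·104 = -563
  W = 256 + 6·104 + 4·(-563) = -1372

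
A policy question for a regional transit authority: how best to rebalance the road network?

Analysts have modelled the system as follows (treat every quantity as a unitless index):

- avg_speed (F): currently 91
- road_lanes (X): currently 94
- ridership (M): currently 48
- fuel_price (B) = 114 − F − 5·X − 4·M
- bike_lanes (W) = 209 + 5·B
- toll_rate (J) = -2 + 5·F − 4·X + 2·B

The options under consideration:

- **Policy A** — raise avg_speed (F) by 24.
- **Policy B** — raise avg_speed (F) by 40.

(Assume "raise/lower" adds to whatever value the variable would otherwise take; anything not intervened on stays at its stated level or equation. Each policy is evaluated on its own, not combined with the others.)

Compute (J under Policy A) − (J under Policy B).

-48

Policy A (F + 24):
  F = 91 + 24 = 115
  X = 94
  M = 48
  B = 114 − 115 − 5·94 − 4·48 = -663
  J = -2 + 5·115 − 4·94 + 2·(-663) = -1129
Policy B (F + 40):
  F = 91 + 40 = 131
  X = 94
  M = 48
  B = 114 − 131 − 5·94 − 4·48 = -679
  J = -2 + 5·131 − 4·94 + 2·(-679) = -1081
J: -1129 − (-1081) = -48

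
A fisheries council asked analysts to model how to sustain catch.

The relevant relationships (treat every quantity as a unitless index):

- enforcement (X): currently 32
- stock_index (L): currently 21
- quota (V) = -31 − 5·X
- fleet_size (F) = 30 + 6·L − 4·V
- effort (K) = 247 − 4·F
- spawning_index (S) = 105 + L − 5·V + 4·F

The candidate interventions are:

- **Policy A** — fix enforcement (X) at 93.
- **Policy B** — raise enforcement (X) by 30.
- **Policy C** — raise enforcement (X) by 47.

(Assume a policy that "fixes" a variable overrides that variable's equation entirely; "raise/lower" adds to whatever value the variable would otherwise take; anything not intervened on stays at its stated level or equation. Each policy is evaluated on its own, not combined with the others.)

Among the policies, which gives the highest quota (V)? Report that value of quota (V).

Policy A (X := 93):
  X = 93
  V = -31 − 5·93 = -496
Policy B (X + 30):
  X = 32 + 30 = 62
  V = -31 − 5·62 = -341
Policy C (X + 47):
  X = 32 + 47 = 79
  V = -31 − 5·79 = -426
Comparing — Policy A: V=-496, Policy B: V=-341, Policy C: V=-426. Highest is -341 (Policy B).

-341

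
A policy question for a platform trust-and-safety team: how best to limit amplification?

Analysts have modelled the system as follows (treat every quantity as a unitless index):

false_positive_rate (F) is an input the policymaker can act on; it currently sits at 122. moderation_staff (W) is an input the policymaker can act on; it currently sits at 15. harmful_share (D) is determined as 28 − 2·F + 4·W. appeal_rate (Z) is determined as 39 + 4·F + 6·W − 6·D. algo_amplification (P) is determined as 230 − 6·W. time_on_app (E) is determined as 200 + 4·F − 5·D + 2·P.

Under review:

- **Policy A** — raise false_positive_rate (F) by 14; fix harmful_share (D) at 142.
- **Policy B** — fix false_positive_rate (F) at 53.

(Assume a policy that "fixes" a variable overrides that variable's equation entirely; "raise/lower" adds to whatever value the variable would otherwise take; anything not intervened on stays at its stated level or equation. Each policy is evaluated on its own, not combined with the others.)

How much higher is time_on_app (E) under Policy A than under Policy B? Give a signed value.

-468

Policy A (F + 14, D := 142):
  F = 122 + 14 = 136
  W = 15
  D = 142
  P = 230 − 6·15 = 140
  E = 200 + 4·136 − 5·142 + 2·140 = 314
Policy B (F := 53):
  F = 53
  W = 15
  D = 28 − 2·53 + 4·15 = -18
  P = 230 − 6·15 = 140
  E = 200 + 4·53 − 5·(-18) + 2·140 = 782
E: 314 − 782 = -468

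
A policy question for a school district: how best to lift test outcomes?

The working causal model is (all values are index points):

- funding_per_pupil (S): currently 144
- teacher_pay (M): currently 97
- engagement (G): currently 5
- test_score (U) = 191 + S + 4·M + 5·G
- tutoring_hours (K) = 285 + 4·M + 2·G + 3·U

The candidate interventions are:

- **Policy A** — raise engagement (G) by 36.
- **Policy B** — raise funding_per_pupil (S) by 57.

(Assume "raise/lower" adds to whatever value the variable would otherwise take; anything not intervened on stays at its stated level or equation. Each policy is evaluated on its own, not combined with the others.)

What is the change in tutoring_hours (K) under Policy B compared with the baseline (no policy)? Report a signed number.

171

Baseline:
  S = 144
  M = 97
  G = 5
  U = 191 + 144 + 4·97 + 5·5 = 748
  K = 285 + 4·97 + 2·5 + 3·748 = 2927
Policy B (S + 57):
  S = 144 + 57 = 201
  M = 97
  G = 5
  U = 191 + 201 + 4·97 + 5·5 = 805
  K = 285 + 4·97 + 2·5 + 3·805 = 3098
Change in K: 3098 − 2927 = 171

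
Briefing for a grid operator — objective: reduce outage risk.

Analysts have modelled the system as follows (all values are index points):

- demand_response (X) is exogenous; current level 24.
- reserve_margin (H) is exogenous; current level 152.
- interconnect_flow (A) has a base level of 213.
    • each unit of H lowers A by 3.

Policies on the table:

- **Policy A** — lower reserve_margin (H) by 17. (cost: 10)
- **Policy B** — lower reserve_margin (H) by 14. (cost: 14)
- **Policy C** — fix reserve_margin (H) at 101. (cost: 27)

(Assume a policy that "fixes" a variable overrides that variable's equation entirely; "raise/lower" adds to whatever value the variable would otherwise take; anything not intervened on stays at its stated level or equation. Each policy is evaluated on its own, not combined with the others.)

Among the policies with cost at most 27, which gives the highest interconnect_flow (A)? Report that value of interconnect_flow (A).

-90

Policy A (H − 17):
  H = 152 − 17 = 135
  A = 213 − 3·135 = -192
Policy B (H − 14):
  H = 152 − 14 = 138
  A = 213 − 3·138 = -201
Policy C (H := 101):
  H = 101
  A = 213 − 3·101 = -90
Comparing — Policy A: A=-192, Policy B: A=-201, Policy C: A=-90. Highest is -90 (Policy C).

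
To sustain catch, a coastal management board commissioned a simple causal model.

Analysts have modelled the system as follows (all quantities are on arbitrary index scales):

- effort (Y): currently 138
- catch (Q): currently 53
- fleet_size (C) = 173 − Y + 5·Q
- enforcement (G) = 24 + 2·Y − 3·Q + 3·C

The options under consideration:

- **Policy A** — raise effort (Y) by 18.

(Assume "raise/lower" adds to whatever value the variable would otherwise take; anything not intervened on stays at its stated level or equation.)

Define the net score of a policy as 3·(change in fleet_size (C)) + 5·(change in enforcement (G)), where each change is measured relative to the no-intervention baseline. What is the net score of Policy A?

Baseline:
  Y = 138
  Q = 53
  C = 173 − 138 + 5·53 = 300
  G = 24 + 2·138 − 3·53 + 3·300 = 1041
Policy A (Y + 18):
  Y = 138 + 18 = 156
  Q = 53
  C = 173 − 156 + 5·53 = 282
  G = 24 + 2·156 − 3·53 + 3·282 = 1023
ΔC = 282 − 300 = -18; ΔG = 1023 − 1041 = -18
Score = 3·(-18) + 5·(-18) = -144

-144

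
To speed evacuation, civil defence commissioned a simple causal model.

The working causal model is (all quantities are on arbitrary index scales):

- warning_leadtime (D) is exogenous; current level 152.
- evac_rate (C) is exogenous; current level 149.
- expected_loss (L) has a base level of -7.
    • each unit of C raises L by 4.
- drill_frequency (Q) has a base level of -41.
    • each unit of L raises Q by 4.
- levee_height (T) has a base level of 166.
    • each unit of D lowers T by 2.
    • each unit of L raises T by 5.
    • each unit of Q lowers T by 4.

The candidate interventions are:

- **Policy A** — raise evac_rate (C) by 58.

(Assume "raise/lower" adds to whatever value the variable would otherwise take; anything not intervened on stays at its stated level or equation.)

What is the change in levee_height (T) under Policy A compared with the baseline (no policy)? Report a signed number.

-2552

Baseline:
  D = 152
  C = 149
  L = -7 + 4·149 = 589
  Q = -41 + 4·589 = 2315
  T = 166 − 2·152 + 5·589 − 4·2315 = -6453
Policy A (C + 58):
  D = 152
  C = 149 + 58 = 207
  L = -7 + 4·207 = 821
  Q = -41 + 4·821 = 3243
  T = 166 − 2·152 + 5·821 − 4·3243 = -9005
Change in T: -9005 − (-6453) = -2552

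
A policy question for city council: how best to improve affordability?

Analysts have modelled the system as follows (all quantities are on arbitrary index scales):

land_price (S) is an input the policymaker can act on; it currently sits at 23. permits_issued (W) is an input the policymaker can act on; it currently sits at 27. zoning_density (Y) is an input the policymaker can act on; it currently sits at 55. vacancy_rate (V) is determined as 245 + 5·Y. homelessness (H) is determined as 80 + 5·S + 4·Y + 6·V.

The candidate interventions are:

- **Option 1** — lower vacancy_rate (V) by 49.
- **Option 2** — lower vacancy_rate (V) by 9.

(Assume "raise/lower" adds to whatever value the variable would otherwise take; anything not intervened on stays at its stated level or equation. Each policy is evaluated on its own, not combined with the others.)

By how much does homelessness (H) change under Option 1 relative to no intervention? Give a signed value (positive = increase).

-294

Baseline:
  S = 23
  Y = 55
  V = 245 + 5·55 = 520
  H = 80 + 5·23 + 4·55 + 6·520 = 3535
Option 1 (V − 49):
  S = 23
  Y = 55
  V = 245 + 5·55 (−49 from intervention) = 471
  H = 80 + 5·23 + 4·55 + 6·471 = 3241
Change in H: 3241 − 3535 = -294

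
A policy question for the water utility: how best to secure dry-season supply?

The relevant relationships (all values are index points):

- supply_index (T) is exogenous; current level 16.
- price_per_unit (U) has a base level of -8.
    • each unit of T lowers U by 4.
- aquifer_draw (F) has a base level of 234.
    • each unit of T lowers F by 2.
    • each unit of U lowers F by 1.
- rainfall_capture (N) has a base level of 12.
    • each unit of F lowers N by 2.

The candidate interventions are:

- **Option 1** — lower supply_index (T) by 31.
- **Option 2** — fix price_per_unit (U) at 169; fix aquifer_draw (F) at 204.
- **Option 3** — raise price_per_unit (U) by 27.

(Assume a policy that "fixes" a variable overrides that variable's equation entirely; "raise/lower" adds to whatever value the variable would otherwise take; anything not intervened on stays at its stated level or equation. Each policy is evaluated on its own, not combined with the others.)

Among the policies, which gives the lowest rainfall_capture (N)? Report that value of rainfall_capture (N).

-482

Option 1 (T − 31):
  T = 16 − 31 = -15
  U = -8 − 4·(-15) = 52
  F = 234 − 2·(-15) − 52 = 212
  N = 12 − 2·212 = -412
Option 2 (U := 169, F := 204):
  T = 16
  U = 169
  F = 204
  N = 12 − 2·204 = -396
Option 3 (U + 27):
  T = 16
  U = -8 − 4·16 (+27 from intervention) = -45
  F = 234 − 2·16 − (-45) = 247
  N = 12 − 2·247 = -482
Comparing — Option 1: N=-412, Option 2: N=-396, Option 3: N=-482. Lowest is -482 (Option 3).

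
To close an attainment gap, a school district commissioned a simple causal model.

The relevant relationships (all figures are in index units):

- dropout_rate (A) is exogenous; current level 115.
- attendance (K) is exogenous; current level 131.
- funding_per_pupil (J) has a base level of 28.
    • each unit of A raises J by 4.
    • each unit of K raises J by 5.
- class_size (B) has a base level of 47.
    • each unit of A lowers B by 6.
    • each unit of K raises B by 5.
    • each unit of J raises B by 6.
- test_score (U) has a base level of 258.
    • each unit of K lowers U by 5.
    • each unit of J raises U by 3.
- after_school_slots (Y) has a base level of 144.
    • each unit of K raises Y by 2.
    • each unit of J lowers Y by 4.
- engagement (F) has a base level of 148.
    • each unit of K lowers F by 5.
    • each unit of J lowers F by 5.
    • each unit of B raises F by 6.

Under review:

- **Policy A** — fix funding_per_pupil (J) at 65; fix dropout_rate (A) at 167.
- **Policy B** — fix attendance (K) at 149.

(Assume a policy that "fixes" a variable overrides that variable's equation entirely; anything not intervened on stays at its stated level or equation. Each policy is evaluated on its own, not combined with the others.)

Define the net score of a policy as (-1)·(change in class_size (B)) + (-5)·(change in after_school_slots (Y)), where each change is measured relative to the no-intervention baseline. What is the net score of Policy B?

Baseline:
  A = 115
  K = 131
  J = 28 + 4·115 + 5·131 = 1143
  B = 47 − 6·115 + 5·131 + 6·1143 = 6870
  Y = 144 + 2·131 − 4·1143 = -4166
Policy B (K := 149):
  A = 115
  K = 149
  J = 28 + 4·115 + 5·149 = 1233
  B = 47 − 6·115 + 5·149 + 6·1233 = 7500
  Y = 144 + 2·149 − 4·1233 = -4490
ΔB = 7500 − 6870 = 630; ΔY = -4490 − (-4166) = -324
Score = (-1)·630 + (-5)·(-324) = 990

990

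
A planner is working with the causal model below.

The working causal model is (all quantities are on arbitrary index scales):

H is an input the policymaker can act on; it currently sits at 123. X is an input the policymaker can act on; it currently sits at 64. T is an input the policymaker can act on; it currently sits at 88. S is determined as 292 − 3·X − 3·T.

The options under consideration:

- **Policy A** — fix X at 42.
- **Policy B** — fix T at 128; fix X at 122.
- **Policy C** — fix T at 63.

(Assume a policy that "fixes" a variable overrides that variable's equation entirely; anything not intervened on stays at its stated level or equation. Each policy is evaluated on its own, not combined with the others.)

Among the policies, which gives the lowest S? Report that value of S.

-458

Policy A (X := 42):
  X = 42
  T = 88
  S = 292 − 3·42 − 3·88 = -98
Policy B (T := 128, X := 122):
  X = 122
  T = 128
  S = 292 − 3·122 − 3·128 = -458
Policy C (T := 63):
  X = 64
  T = 63
  S = 292 − 3·64 − 3·63 = -89
Comparing — Policy A: S=-98, Policy B: S=-458, Policy C: S=-89. Lowest is -458 (Policy B).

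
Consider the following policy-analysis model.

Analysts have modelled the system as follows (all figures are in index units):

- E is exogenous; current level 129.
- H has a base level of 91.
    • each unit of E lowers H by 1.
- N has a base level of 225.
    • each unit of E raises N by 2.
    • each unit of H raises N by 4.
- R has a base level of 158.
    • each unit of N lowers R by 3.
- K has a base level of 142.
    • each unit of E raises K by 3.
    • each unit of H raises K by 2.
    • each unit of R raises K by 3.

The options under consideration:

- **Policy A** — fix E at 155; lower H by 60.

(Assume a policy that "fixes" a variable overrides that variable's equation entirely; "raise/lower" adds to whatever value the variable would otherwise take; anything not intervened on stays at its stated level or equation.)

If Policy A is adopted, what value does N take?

Policy A (E := 155, H − 60):
  E = 155
  H = 91 − 155 (−60 from intervention) = -124
  N = 225 + 2·155 + 4·(-124) = 39

39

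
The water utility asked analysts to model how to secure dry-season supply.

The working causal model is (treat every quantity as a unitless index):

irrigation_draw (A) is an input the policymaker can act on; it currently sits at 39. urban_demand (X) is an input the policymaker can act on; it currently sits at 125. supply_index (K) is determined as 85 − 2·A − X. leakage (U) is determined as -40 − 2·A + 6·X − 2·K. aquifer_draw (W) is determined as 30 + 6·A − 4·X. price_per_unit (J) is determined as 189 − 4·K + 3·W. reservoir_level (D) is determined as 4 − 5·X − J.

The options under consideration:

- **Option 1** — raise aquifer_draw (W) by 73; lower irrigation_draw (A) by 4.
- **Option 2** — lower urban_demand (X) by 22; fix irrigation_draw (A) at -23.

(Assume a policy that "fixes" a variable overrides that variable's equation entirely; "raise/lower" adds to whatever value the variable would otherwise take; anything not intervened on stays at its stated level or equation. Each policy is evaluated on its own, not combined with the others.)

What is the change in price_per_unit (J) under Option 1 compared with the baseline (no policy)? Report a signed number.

Baseline:
  A = 39
  X = 125
  K = 85 − 2·39 − 125 = -118
  W = 30 + 6·39 − 4·125 = -236
  J = 189 − 4·(-118) + 3·(-236) = -47
Option 1 (W + 73, A − 4):
  A = 39 − 4 = 35
  X = 125
  K = 85 − 2·35 − 125 = -110
  W = 30 + 6·35 − 4·125 (+73 from intervention) = -187
  J = 189 − 4·(-110) + 3·(-187) = 68
Change in J: 68 − (-47) = 115

115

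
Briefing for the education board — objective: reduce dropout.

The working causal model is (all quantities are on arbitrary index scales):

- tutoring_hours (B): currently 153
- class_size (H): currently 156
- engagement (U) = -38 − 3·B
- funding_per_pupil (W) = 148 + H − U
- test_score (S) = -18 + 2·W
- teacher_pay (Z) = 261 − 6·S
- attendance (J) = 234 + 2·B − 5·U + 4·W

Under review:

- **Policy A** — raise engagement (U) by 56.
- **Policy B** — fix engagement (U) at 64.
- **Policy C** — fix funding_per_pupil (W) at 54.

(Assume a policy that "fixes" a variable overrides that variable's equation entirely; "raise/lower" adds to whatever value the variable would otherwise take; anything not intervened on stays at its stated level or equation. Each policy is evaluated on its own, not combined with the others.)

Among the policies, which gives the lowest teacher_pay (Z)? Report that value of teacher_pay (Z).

-8571

Policy A (U + 56):
  B = 153
  H = 156
  U = -38 − 3·153 (+56 from intervention) = -441
  W = 148 + 156 − (-441) = 745
  S = -18 + 2·745 = 1472
  Z = 261 − 6·1472 = -8571
Policy B (U := 64):
  B = 153
  H = 156
  U = 64
  W = 148 + 156 − 64 = 240
  S = -18 + 2·240 = 462
  Z = 261 − 6·462 = -2511
Policy C (W := 54):
  B = 153
  H = 156
  U = -38 − 3·153 = -497
  W = 54
  S = -18 + 2·54 = 90
  Z = 261 − 6·90 = -279
Comparing — Policy A: Z=-8571, Policy B: Z=-2511, Policy C: Z=-279. Lowest is -8571 (Policy A).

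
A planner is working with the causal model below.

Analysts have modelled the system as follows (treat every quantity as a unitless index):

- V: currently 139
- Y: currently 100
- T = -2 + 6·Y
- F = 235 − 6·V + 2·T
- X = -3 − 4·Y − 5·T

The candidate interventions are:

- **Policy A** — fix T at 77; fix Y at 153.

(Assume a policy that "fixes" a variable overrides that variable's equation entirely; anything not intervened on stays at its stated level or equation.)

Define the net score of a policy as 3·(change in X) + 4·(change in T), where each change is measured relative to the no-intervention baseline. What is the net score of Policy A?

Baseline:
  Y = 100
  T = -2 + 6·100 = 598
  X = -3 − 4·100 − 5·598 = -3393
Policy A (T := 77, Y := 153):
  Y = 153
  T = 77
  X = -3 − 4·153 − 5·77 = -1000
ΔX = -1000 − (-3393) = 2393; ΔT = 77 − 598 = -521
Score = 3·2393 + 4·(-521) = 5095

5095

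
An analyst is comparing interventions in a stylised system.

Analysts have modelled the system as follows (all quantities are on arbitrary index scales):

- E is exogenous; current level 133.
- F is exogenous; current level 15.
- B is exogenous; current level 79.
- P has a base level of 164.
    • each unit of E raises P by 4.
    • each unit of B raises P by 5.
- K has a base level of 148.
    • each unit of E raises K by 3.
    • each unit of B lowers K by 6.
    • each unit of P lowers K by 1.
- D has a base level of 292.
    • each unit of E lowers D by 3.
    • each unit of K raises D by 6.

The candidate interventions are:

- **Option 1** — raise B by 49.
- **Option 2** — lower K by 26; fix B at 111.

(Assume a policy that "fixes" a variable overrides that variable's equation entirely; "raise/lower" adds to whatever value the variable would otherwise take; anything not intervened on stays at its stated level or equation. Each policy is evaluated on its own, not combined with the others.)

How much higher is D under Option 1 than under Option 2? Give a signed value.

Option 1 (B + 49):
  E = 133
  B = 79 + 49 = 128
  P = 164 + 4·133 + 5·128 = 1336
  K = 148 + 3·133 − 6·128 − 1336 = -1557
  D = 292 − 3·133 + 6·(-1557) = -9449
Option 2 (K − 26, B := 111):
  E = 133
  B = 111
  P = 164 + 4·133 + 5·111 = 1251
  K = 148 + 3·133 − 6·111 − 1251 (−26 from intervention) = -1396
  D = 292 − 3·133 + 6·(-1396) = -8483
D: -9449 − (-8483) = -966

-966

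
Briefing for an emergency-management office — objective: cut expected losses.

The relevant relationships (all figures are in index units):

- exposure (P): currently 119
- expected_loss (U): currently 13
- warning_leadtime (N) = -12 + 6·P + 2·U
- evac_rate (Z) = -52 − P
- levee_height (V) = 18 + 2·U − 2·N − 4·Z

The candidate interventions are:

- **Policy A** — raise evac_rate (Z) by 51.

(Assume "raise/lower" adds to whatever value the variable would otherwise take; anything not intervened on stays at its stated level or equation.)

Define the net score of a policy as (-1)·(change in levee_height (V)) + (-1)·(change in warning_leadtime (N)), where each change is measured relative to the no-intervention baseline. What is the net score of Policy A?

204

Baseline:
  P = 119
  U = 13
  N = -12 + 6·119 + 2·13 = 728
  Z = -52 − 119 = -171
  V = 18 + 2·13 − 2·728 − 4·(-171) = -728
Policy A (Z + 51):
  P = 119
  U = 13
  N = -12 + 6·119 + 2·13 = 728
  Z = -52 − 119 (+51 from intervention) = -120
  V = 18 + 2·13 − 2·728 − 4·(-120) = -932
ΔV = -932 − (-728) = -204; ΔN = 728 − 728 = 0
Score = (-1)·(-204) + (-1)·0 = 204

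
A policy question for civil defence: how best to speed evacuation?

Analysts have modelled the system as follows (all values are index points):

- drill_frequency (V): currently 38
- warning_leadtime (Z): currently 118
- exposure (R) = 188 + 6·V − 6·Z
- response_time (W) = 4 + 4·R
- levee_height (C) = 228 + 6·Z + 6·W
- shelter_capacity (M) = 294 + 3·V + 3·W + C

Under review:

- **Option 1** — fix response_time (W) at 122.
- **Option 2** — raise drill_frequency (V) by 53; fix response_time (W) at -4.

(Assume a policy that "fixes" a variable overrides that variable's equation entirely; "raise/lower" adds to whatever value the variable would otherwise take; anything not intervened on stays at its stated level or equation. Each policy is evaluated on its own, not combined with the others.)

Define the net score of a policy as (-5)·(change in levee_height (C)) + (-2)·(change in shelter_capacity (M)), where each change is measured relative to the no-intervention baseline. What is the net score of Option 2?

Baseline:
  V = 38
  Z = 118
  R = 188 + 6·38 − 6·118 = -292
  W = 4 + 4·(-292) = -1164
  C = 228 + 6·118 + 6·(-1164) = -6048
  M = 294 + 3·38 + 3·(-1164) + (-6048) = -9132
Option 2 (V + 53, W := -4):
  V = 38 + 53 = 91
  Z = 118
  R = 188 + 6·91 − 6·118 = 26
  W = -4
  C = 228 + 6·118 + 6·(-4) = 912
  M = 294 + 3·91 + 3·(-4) + 912 = 1467
ΔC = 912 − (-6048) = 6960; ΔM = 1467 − (-9132) = 10599
Score = (-5)·6960 + (-2)·10599 = -55998

-55998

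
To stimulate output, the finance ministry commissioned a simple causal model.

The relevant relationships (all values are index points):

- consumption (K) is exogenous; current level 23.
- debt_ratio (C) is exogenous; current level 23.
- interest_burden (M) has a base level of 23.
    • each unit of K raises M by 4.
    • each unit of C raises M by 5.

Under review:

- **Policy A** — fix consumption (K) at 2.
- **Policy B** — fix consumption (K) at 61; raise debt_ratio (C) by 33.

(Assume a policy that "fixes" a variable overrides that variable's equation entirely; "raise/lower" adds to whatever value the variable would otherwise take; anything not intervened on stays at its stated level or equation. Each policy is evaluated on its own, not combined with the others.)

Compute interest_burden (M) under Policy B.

Policy B (K := 61, C + 33):
  K = 61
  C = 23 + 33 = 56
  M = 23 + 4·61 + 5·56 = 547

547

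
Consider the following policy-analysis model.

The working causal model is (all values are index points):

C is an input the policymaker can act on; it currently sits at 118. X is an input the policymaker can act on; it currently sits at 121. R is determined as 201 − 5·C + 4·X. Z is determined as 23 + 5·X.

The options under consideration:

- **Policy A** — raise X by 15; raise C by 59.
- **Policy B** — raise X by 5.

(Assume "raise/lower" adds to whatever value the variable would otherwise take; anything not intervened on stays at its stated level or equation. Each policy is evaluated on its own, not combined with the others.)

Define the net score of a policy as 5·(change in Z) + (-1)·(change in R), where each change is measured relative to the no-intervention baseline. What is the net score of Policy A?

Baseline:
  C = 118
  X = 121
  R = 201 − 5·118 + 4·121 = 95
  Z = 23 + 5·121 = 628
Policy A (X + 15, C + 59):
  C = 118 + 59 = 177
  X = 121 + 15 = 136
  R = 201 − 5·177 + 4·136 = -140
  Z = 23 + 5·136 = 703
ΔZ = 703 − 628 = 75; ΔR = -140 − 95 = -235
Score = 5·75 + (-1)·(-235) = 610

610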